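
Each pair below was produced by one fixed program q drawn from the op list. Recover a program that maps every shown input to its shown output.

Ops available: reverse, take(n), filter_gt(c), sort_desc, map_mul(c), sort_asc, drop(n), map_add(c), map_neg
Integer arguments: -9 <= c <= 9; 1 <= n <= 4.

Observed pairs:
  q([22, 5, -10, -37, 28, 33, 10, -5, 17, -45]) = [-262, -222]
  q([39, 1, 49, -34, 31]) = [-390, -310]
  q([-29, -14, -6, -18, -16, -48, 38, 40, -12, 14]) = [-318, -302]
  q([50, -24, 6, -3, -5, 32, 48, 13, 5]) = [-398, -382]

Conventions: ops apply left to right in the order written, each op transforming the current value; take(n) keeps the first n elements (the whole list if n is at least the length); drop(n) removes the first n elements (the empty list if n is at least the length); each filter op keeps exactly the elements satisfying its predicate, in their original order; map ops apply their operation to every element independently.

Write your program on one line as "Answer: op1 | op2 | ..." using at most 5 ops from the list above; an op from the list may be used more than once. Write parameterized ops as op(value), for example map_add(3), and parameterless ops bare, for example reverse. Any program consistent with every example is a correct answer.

map_neg | map_mul(8) | sort_asc | take(2) | map_add(2)

Check, running the answer program on each example:
  [22, 5, -10, -37, 28, 33, 10, -5, 17, -45] -> [-22, -5, 10, 37, -28, -33, -10, 5, -17, 45] -> [-176, -40, 80, 296, -224, -264, -80, 40, -136, 360] -> [-264, -224, -176, -136, -80, -40, 40, 80, 296, 360] -> [-264, -224] -> [-262, -222]
  [39, 1, 49, -34, 31] -> [-39, -1, -49, 34, -31] -> [-312, -8, -392, 272, -248] -> [-392, -312, -248, -8, 272] -> [-392, -312] -> [-390, -310]
  [-29, -14, -6, -18, -16, -48, 38, 40, -12, 14] -> [29, 14, 6, 18, 16, 48, -38, -40, 12, -14] -> [232, 112, 48, 144, 128, 384, -304, -320, 96, -112] -> [-320, -304, -112, 48, 96, 112, 128, 144, 232, 384] -> [-320, -304] -> [-318, -302]
  [50, -24, 6, -3, -5, 32, 48, 13, 5] -> [-50, 24, -6, 3, 5, -32, -48, -13, -5] -> [-400, 192, -48, 24, 40, -256, -384, -104, -40] -> [-400, -384, -256, -104, -48, -40, 24, 40, 192] -> [-400, -384] -> [-398, -382]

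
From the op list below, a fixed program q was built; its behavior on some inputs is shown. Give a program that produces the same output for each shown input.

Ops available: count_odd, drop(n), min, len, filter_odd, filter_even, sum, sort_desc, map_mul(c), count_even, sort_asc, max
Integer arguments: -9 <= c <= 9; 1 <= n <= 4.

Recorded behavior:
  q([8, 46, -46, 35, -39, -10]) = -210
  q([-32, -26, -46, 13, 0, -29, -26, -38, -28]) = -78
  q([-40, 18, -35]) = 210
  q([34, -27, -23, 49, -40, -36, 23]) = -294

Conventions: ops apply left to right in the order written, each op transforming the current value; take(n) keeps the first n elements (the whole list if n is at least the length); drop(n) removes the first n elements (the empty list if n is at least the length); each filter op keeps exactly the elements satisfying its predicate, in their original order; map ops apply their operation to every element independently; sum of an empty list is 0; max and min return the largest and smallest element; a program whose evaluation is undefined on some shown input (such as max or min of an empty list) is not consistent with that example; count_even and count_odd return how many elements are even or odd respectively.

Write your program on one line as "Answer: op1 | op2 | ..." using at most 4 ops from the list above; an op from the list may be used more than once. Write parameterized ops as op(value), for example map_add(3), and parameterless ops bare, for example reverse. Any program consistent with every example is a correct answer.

drop(2) | sort_asc | map_mul(-6) | min

Check, running the answer program on each example:
  [8, 46, -46, 35, -39, -10] -> [-46, 35, -39, -10] -> [-46, -39, -10, 35] -> [276, 234, 60, -210] -> -210
  [-32, -26, -46, 13, 0, -29, -26, -38, -28] -> [-46, 13, 0, -29, -26, -38, -28] -> [-46, -38, -29, -28, -26, 0, 13] -> [276, 228, 174, 168, 156, 0, -78] -> -78
  [-40, 18, -35] -> [-35] -> [-35] -> [210] -> 210
  [34, -27, -23, 49, -40, -36, 23] -> [-23, 49, -40, -36, 23] -> [-40, -36, -23, 23, 49] -> [240, 216, 138, -138, -294] -> -294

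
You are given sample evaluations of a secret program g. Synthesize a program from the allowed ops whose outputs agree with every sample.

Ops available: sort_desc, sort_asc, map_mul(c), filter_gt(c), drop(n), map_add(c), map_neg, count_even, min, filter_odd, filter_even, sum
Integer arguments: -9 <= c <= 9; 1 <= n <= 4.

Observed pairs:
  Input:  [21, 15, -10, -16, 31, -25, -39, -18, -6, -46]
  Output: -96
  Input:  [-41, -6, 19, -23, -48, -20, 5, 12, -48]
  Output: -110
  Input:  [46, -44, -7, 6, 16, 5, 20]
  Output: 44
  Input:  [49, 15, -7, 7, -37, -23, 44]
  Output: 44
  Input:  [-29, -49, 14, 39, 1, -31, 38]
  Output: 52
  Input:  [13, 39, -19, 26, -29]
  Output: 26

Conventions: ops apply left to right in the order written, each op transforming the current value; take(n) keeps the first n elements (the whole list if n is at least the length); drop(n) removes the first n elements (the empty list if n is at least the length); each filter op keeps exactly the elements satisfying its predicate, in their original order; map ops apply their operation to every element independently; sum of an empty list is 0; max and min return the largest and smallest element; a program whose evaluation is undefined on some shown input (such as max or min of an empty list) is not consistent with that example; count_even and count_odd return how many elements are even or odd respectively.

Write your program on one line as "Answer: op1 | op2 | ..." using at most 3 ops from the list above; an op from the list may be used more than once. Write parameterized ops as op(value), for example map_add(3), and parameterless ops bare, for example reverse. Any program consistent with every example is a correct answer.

filter_even | sort_desc | sum

Check, running the answer program on each example:
  [21, 15, -10, -16, 31, -25, -39, -18, -6, -46] -> [-10, -16, -18, -6, -46] -> [-6, -10, -16, -18, -46] -> -96
  [-41, -6, 19, -23, -48, -20, 5, 12, -48] -> [-6, -48, -20, 12, -48] -> [12, -6, -20, -48, -48] -> -110
  [46, -44, -7, 6, 16, 5, 20] -> [46, -44, 6, 16, 20] -> [46, 20, 16, 6, -44] -> 44
  [49, 15, -7, 7, -37, -23, 44] -> [44] -> [44] -> 44
  [-29, -49, 14, 39, 1, -31, 38] -> [14, 38] -> [38, 14] -> 52
  [13, 39, -19, 26, -29] -> [26] -> [26] -> 26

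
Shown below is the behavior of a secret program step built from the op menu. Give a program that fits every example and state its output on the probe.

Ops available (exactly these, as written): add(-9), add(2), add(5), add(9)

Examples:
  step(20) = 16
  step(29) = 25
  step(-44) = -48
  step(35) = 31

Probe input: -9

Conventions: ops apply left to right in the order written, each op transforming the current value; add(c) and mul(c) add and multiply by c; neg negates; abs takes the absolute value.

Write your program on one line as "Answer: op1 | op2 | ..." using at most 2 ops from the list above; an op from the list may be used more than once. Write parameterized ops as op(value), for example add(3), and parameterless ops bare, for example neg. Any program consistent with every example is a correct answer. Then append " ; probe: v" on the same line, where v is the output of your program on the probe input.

add(-9) | add(5) ; probe: -13

Check, running the answer program on each example:
  20 -> 11 -> 16
  29 -> 20 -> 25
  -44 -> -53 -> -48
  35 -> 26 -> 31
  probe: -9 -> -18 -> -13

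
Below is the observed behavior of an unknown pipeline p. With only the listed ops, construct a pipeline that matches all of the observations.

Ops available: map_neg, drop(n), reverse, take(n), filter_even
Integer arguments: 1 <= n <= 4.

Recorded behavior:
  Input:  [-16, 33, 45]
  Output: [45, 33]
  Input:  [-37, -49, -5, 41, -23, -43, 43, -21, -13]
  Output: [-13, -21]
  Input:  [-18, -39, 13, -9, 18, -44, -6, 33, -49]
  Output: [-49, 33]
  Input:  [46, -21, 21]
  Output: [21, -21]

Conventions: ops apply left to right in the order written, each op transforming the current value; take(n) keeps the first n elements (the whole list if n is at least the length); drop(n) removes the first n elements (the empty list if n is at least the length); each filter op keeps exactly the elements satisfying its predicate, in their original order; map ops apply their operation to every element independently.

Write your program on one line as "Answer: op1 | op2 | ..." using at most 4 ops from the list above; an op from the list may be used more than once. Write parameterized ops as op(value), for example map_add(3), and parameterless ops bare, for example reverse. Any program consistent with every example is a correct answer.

map_neg | reverse | take(2) | map_neg

Check, running the answer program on each example:
  [-16, 33, 45] -> [16, -33, -45] -> [-45, -33, 16] -> [-45, -33] -> [45, 33]
  [-37, -49, -5, 41, -23, -43, 43, -21, -13] -> [37, 49, 5, -41, 23, 43, -43, 21, 13] -> [13, 21, -43, 43, 23, -41, 5, 49, 37] -> [13, 21] -> [-13, -21]
  [-18, -39, 13, -9, 18, -44, -6, 33, -49] -> [18, 39, -13, 9, -18, 44, 6, -33, 49] -> [49, -33, 6, 44, -18, 9, -13, 39, 18] -> [49, -33] -> [-49, 33]
  [46, -21, 21] -> [-46, 21, -21] -> [-21, 21, -46] -> [-21, 21] -> [21, -21]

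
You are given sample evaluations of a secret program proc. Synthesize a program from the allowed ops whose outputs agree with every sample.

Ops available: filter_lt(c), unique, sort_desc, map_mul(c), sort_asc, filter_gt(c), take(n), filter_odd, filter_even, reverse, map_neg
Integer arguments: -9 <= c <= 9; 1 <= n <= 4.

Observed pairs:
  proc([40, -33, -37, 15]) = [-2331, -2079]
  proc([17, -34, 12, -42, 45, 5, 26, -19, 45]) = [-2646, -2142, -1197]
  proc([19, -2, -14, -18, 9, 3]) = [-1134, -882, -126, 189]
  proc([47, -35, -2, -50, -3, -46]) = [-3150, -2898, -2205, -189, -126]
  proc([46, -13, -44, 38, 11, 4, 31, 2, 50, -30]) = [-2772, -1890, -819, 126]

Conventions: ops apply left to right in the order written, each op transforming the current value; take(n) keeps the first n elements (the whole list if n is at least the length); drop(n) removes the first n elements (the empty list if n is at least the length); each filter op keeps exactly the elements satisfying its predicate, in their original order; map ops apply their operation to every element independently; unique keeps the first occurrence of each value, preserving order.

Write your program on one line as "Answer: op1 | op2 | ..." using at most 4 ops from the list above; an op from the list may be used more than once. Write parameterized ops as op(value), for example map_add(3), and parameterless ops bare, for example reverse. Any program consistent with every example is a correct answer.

filter_lt(4) | map_mul(-7) | map_mul(-9) | sort_asc

Check, running the answer program on each example:
  [40, -33, -37, 15] -> [-33, -37] -> [231, 259] -> [-2079, -2331] -> [-2331, -2079]
  [17, -34, 12, -42, 45, 5, 26, -19, 45] -> [-34, -42, -19] -> [238, 294, 133] -> [-2142, -2646, -1197] -> [-2646, -2142, -1197]
  [19, -2, -14, -18, 9, 3] -> [-2, -14, -18, 3] -> [14, 98, 126, -21] -> [-126, -882, -1134, 189] -> [-1134, -882, -126, 189]
  [47, -35, -2, -50, -3, -46] -> [-35, -2, -50, -3, -46] -> [245, 14, 350, 21, 322] -> [-2205, -126, -3150, -189, -2898] -> [-3150, -2898, -2205, -189, -126]
  [46, -13, -44, 38, 11, 4, 31, 2, 50, -30] -> [-13, -44, 2, -30] -> [91, 308, -14, 210] -> [-819, -2772, 126, -1890] -> [-2772, -1890, -819, 126]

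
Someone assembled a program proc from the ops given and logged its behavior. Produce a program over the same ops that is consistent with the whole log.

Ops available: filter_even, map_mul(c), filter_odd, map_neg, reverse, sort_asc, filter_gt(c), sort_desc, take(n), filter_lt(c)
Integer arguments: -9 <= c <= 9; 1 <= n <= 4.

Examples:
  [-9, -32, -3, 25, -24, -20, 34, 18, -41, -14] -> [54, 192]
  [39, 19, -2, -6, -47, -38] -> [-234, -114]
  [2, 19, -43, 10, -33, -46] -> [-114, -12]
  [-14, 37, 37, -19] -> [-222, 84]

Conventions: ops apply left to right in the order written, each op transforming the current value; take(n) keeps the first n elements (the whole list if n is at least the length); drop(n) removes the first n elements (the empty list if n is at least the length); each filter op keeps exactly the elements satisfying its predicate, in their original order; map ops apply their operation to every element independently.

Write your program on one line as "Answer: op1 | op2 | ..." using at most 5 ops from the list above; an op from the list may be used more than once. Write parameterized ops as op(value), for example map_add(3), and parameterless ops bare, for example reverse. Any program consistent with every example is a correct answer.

take(2) | sort_desc | map_neg | map_mul(6)

Check, running the answer program on each example:
  [-9, -32, -3, 25, -24, -20, 34, 18, -41, -14] -> [-9, -32] -> [-9, -32] -> [9, 32] -> [54, 192]
  [39, 19, -2, -6, -47, -38] -> [39, 19] -> [39, 19] -> [-39, -19] -> [-234, -114]
  [2, 19, -43, 10, -33, -46] -> [2, 19] -> [19, 2] -> [-19, -2] -> [-114, -12]
  [-14, 37, 37, -19] -> [-14, 37] -> [37, -14] -> [-37, 14] -> [-222, 84]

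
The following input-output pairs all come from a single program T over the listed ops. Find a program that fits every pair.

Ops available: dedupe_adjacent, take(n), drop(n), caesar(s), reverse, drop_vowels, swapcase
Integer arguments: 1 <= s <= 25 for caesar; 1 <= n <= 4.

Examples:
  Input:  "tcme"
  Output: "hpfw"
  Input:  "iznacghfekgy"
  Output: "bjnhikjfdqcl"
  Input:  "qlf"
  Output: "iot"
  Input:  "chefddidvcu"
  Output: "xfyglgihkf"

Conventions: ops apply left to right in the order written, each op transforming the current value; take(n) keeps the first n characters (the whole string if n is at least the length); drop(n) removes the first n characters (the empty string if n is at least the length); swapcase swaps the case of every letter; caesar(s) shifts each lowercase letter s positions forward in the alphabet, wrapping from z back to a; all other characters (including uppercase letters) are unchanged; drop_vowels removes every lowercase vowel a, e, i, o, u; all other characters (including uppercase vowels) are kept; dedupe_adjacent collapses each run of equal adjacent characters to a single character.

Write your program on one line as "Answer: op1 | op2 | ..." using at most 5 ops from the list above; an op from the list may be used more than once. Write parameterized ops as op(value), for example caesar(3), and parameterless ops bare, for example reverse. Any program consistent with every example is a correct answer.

caesar(3) | caesar(3) | reverse | caesar(23) | dedupe_adjacent

Check, running the answer program on each example:
  "tcme" -> "wfph" -> "zisk" -> "ksiz" -> "hpfw" -> "hpfw"
  "iznacghfekgy" -> "lcqdfjkihnjb" -> "oftgimnlkqme" -> "emqklnmigtfo" -> "bjnhikjfdqcl" -> "bjnhikjfdqcl"
  "qlf" -> "toi" -> "wrl" -> "lrw" -> "iot" -> "iot"
  "chefddidvcu" -> "fkhigglgyfx" -> "inkljjojbia" -> "aibjojjlkni" -> "xfyglggihkf" -> "xfyglgihkf"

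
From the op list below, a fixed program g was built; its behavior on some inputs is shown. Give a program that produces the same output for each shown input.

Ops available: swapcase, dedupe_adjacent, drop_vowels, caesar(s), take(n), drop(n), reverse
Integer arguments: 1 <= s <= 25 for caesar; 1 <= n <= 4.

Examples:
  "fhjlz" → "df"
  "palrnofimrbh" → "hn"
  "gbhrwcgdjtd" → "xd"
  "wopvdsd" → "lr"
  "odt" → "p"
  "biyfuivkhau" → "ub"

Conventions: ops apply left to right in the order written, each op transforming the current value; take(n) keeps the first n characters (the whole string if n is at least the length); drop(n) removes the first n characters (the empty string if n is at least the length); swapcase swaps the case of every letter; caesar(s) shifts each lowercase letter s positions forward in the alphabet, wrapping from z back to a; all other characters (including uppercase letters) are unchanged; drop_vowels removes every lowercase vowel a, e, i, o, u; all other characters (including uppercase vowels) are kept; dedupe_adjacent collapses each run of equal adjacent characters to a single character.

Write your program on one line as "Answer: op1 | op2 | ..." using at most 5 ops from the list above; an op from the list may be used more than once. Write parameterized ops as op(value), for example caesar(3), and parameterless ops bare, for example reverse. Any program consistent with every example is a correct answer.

drop_vowels | caesar(22) | take(3) | drop(1)

Check, running the answer program on each example:
  "fhjlz" -> "fhjlz" -> "bdfhv" -> "bdf" -> "df"
  "palrnofimrbh" -> "plrnfmrbh" -> "lhnjbinxd" -> "lhn" -> "hn"
  "gbhrwcgdjtd" -> "gbhrwcgdjtd" -> "cxdnsyczfpz" -> "cxd" -> "xd"
  "wopvdsd" -> "wpvdsd" -> "slrzoz" -> "slr" -> "lr"
  "odt" -> "dt" -> "zp" -> "zp" -> "p"
  "biyfuivkhau" -> "byfvkh" -> "xubrgd" -> "xub" -> "ub"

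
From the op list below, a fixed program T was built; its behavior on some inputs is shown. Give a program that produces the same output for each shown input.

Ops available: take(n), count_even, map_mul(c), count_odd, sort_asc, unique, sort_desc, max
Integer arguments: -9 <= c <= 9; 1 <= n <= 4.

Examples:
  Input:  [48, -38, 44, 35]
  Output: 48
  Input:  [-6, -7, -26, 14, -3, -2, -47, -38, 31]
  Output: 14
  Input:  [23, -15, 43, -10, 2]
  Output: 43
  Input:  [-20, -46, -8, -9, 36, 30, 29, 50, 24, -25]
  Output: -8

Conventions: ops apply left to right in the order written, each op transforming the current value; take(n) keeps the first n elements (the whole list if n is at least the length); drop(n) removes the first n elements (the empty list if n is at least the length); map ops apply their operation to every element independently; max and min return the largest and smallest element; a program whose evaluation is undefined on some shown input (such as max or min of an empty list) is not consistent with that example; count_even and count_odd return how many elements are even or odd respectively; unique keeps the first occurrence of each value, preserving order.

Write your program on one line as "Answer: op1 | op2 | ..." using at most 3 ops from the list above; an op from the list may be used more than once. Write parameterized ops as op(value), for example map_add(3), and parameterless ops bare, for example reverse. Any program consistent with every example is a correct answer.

take(4) | sort_desc | max

Check, running the answer program on each example:
  [48, -38, 44, 35] -> [48, -38, 44, 35] -> [48, 44, 35, -38] -> 48
  [-6, -7, -26, 14, -3, -2, -47, -38, 31] -> [-6, -7, -26, 14] -> [14, -6, -7, -26] -> 14
  [23, -15, 43, -10, 2] -> [23, -15, 43, -10] -> [43, 23, -10, -15] -> 43
  [-20, -46, -8, -9, 36, 30, 29, 50, 24, -25] -> [-20, -46, -8, -9] -> [-8, -9, -20, -46] -> -8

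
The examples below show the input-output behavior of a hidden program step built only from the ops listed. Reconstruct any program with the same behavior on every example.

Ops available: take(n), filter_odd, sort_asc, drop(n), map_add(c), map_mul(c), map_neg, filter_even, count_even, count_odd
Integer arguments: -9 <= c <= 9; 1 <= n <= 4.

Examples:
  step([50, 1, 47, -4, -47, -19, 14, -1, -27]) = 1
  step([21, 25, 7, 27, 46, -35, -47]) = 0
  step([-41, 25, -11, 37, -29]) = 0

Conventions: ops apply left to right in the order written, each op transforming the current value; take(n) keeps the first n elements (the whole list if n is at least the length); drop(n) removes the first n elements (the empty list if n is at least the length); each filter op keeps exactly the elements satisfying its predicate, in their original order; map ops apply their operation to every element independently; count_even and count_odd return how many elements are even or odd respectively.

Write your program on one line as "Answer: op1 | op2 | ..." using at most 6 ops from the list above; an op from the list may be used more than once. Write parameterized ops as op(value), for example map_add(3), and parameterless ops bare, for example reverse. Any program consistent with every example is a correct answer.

filter_even | map_mul(-2) | drop(2) | map_mul(9) | count_even

Check, running the answer program on each example:
  [50, 1, 47, -4, -47, -19, 14, -1, -27] -> [50, -4, 14] -> [-100, 8, -28] -> [-28] -> [-252] -> 1
  [21, 25, 7, 27, 46, -35, -47] -> [46] -> [-92] -> [] -> [] -> 0
  [-41, 25, -11, 37, -29] -> [] -> [] -> [] -> [] -> 0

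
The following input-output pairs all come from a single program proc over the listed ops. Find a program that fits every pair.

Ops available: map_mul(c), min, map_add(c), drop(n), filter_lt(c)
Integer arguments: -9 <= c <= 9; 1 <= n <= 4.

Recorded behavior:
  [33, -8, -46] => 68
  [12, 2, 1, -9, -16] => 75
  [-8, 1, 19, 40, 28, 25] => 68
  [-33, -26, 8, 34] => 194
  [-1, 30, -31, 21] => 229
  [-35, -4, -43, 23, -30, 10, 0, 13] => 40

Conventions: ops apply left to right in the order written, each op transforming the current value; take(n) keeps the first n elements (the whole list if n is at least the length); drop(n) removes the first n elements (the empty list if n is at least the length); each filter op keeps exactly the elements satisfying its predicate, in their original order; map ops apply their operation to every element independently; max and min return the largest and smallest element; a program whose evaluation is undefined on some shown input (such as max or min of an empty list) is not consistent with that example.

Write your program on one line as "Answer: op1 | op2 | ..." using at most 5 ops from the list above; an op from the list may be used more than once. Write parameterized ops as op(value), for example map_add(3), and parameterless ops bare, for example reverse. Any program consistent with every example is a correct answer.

filter_lt(-2) | map_add(-2) | map_mul(-7) | map_add(-2) | min

Check, running the answer program on each example:
  [33, -8, -46] -> [-8, -46] -> [-10, -48] -> [70, 336] -> [68, 334] -> 68
  [12, 2, 1, -9, -16] -> [-9, -16] -> [-11, -18] -> [77, 126] -> [75, 124] -> 75
  [-8, 1, 19, 40, 28, 25] -> [-8] -> [-10] -> [70] -> [68] -> 68
  [-33, -26, 8, 34] -> [-33, -26] -> [-35, -28] -> [245, 196] -> [243, 194] -> 194
  [-1, 30, -31, 21] -> [-31] -> [-33] -> [231] -> [229] -> 229
  [-35, -4, -43, 23, -30, 10, 0, 13] -> [-35, -4, -43, -30] -> [-37, -6, -45, -32] -> [259, 42, 315, 224] -> [257, 40, 313, 222] -> 40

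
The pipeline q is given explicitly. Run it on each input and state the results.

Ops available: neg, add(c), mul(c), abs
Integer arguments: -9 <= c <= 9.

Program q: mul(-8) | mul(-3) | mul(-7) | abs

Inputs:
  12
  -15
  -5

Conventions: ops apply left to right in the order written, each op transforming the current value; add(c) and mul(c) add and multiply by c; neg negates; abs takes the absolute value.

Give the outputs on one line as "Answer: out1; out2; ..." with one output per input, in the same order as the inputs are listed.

Execution, op by op:
  12 -> -96 -> 288 -> -2016 -> 2016
  -15 -> 120 -> -360 -> 2520 -> 2520
  -5 -> 40 -> -120 -> 840 -> 840

2016; 2520; 840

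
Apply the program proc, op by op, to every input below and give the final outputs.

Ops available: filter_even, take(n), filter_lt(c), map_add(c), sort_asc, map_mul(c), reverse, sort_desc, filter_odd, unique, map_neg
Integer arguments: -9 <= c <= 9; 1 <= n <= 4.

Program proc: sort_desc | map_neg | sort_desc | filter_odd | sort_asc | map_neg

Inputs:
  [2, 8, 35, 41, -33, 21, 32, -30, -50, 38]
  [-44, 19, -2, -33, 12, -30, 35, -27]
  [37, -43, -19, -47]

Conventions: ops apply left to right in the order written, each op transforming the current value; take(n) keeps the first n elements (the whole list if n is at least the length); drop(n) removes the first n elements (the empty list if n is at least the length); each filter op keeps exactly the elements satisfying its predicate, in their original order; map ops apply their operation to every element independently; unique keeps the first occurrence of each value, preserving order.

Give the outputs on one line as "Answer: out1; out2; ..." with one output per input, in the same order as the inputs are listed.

Execution, op by op:
  [2, 8, 35, 41, -33, 21, 32, -30, -50, 38] -> [41, 38, 35, 32, 21, 8, 2, -30, -33, -50] -> [-41, -38, -35, -32, -21, -8, -2, 30, 33, 50] -> [50, 33, 30, -2, -8, -21, -32, -35, -38, -41] -> [33, -21, -35, -41] -> [-41, -35, -21, 33] -> [41, 35, 21, -33]
  [-44, 19, -2, -33, 12, -30, 35, -27] -> [35, 19, 12, -2, -27, -30, -33, -44] -> [-35, -19, -12, 2, 27, 30, 33, 44] -> [44, 33, 30, 27, 2, -12, -19, -35] -> [33, 27, -19, -35] -> [-35, -19, 27, 33] -> [35, 19, -27, -33]
  [37, -43, -19, -47] -> [37, -19, -43, -47] -> [-37, 19, 43, 47] -> [47, 43, 19, -37] -> [47, 43, 19, -37] -> [-37, 19, 43, 47] -> [37, -19, -43, -47]

[41, 35, 21, -33]; [35, 19, -27, -33]; [37, -19, -43, -47]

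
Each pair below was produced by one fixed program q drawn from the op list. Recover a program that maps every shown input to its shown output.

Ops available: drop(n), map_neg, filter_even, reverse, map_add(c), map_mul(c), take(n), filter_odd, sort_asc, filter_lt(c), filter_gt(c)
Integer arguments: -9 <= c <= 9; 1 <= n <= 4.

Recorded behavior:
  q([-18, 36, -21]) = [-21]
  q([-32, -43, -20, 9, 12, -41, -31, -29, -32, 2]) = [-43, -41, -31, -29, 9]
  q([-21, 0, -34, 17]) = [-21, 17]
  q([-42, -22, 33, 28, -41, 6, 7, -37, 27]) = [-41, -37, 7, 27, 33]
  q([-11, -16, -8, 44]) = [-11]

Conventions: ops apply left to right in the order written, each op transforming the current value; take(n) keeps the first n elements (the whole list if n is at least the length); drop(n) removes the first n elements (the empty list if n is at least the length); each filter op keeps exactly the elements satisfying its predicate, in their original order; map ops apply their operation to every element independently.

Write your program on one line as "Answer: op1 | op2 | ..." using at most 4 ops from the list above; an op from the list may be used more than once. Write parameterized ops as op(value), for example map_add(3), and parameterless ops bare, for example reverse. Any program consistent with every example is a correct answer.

sort_asc | reverse | filter_odd | sort_asc

Check, running the answer program on each example:
  [-18, 36, -21] -> [-21, -18, 36] -> [36, -18, -21] -> [-21] -> [-21]
  [-32, -43, -20, 9, 12, -41, -31, -29, -32, 2] -> [-43, -41, -32, -32, -31, -29, -20, 2, 9, 12] -> [12, 9, 2, -20, -29, -31, -32, -32, -41, -43] -> [9, -29, -31, -41, -43] -> [-43, -41, -31, -29, 9]
  [-21, 0, -34, 17] -> [-34, -21, 0, 17] -> [17, 0, -21, -34] -> [17, -21] -> [-21, 17]
  [-42, -22, 33, 28, -41, 6, 7, -37, 27] -> [-42, -41, -37, -22, 6, 7, 27, 28, 33] -> [33, 28, 27, 7, 6, -22, -37, -41, -42] -> [33, 27, 7, -37, -41] -> [-41, -37, 7, 27, 33]
  [-11, -16, -8, 44] -> [-16, -11, -8, 44] -> [44, -8, -11, -16] -> [-11] -> [-11]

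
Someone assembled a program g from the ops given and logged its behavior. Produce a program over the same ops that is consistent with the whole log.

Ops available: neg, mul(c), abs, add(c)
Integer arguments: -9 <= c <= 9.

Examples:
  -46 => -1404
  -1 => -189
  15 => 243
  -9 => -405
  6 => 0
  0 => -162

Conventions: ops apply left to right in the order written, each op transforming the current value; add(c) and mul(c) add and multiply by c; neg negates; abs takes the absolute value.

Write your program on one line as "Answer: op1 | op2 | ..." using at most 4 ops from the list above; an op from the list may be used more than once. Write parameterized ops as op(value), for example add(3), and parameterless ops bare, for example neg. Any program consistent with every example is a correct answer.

add(-6) | mul(-9) | mul(-3)

Check, running the answer program on each example:
  -46 -> -52 -> 468 -> -1404
  -1 -> -7 -> 63 -> -189
  15 -> 9 -> -81 -> 243
  -9 -> -15 -> 135 -> -405
  6 -> 0 -> 0 -> 0
  0 -> -6 -> 54 -> -162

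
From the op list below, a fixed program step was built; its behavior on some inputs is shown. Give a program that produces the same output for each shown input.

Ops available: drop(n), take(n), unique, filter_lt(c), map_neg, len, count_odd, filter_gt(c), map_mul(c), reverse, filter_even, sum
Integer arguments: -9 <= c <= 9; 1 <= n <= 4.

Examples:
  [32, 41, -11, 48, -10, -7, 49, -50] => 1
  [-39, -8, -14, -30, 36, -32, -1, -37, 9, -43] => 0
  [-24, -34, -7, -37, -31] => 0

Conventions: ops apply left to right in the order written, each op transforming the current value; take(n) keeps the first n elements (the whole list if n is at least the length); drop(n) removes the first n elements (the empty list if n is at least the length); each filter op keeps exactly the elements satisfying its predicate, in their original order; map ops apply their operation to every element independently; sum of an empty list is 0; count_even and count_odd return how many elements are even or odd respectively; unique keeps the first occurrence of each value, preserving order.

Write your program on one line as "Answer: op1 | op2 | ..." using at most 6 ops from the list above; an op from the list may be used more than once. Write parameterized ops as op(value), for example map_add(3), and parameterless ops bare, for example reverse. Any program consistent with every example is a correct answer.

filter_gt(-3) | map_neg | reverse | filter_lt(0) | drop(2) | count_odd

Check, running the answer program on each example:
  [32, 41, -11, 48, -10, -7, 49, -50] -> [32, 41, 48, 49] -> [-32, -41, -48, -49] -> [-49, -48, -41, -32] -> [-49, -48, -41, -32] -> [-41, -32] -> 1
  [-39, -8, -14, -30, 36, -32, -1, -37, 9, -43] -> [36, -1, 9] -> [-36, 1, -9] -> [-9, 1, -36] -> [-9, -36] -> [] -> 0
  [-24, -34, -7, -37, -31] -> [] -> [] -> [] -> [] -> [] -> 0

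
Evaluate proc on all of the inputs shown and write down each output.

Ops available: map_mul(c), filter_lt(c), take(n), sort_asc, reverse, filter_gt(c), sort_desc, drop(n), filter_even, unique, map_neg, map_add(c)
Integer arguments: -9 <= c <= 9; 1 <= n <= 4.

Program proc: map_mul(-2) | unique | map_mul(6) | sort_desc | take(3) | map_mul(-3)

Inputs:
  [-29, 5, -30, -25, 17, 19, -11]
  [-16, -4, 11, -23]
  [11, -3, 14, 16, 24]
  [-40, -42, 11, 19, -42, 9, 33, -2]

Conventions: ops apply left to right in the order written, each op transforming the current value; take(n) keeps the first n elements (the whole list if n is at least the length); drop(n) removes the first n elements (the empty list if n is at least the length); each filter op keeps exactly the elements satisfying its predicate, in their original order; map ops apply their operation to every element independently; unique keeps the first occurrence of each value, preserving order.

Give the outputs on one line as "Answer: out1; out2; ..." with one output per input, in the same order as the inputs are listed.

[-1080, -1044, -900]; [-828, -576, -144]; [-108, 396, 504]; [-1512, -1440, -72]

Execution, op by op:
  [-29, 5, -30, -25, 17, 19, -11] -> [58, -10, 60, 50, -34, -38, 22] -> [58, -10, 60, 50, -34, -38, 22] -> [348, -60, 360, 300, -204, -228, 132] -> [360, 348, 300, 132, -60, -204, -228] -> [360, 348, 300] -> [-1080, -1044, -900]
  [-16, -4, 11, -23] -> [32, 8, -22, 46] -> [32, 8, -22, 46] -> [192, 48, -132, 276] -> [276, 192, 48, -132] -> [276, 192, 48] -> [-828, -576, -144]
  [11, -3, 14, 16, 24] -> [-22, 6, -28, -32, -48] -> [-22, 6, -28, -32, -48] -> [-132, 36, -168, -192, -288] -> [36, -132, -168, -192, -288] -> [36, -132, -168] -> [-108, 396, 504]
  [-40, -42, 11, 19, -42, 9, 33, -2] -> [80, 84, -22, -38, 84, -18, -66, 4] -> [80, 84, -22, -38, -18, -66, 4] -> [480, 504, -132, -228, -108, -396, 24] -> [504, 480, 24, -108, -132, -228, -396] -> [504, 480, 24] -> [-1512, -1440, -72]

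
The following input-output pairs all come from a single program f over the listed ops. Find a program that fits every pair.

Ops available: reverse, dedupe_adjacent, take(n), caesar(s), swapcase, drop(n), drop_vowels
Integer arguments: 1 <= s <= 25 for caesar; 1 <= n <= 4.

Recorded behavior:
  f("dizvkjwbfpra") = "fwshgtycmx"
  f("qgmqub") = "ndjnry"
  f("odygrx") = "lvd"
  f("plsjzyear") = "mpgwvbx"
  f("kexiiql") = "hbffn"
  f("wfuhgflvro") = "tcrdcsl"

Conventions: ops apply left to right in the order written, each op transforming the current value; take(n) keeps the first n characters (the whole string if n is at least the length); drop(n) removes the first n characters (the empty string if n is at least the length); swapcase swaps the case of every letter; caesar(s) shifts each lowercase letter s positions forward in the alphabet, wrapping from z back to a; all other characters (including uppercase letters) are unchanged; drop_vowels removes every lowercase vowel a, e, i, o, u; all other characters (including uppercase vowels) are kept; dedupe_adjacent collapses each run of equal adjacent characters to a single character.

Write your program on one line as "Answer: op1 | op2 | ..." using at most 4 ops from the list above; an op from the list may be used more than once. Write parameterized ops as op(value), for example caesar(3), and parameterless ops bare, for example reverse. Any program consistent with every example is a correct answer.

reverse | caesar(23) | reverse | drop_vowels

Check, running the answer program on each example:
  "dizvkjwbfpra" -> "arpfbwjkvzid" -> "xomcytghswfa" -> "afwshgtycmox" -> "fwshgtycmx"
  "qgmqub" -> "buqmgq" -> "yrnjdn" -> "ndjnry" -> "ndjnry"
  "odygrx" -> "xrgydo" -> "uodval" -> "lavdou" -> "lvd"
  "plsjzyear" -> "raeyzjslp" -> "oxbvwgpim" -> "mipgwvbxo" -> "mpgwvbx"
  "kexiiql" -> "lqiixek" -> "inffubh" -> "hbuffni" -> "hbffn"
  "wfuhgflvro" -> "orvlfghufw" -> "losicderct" -> "tcredcisol" -> "tcrdcsl"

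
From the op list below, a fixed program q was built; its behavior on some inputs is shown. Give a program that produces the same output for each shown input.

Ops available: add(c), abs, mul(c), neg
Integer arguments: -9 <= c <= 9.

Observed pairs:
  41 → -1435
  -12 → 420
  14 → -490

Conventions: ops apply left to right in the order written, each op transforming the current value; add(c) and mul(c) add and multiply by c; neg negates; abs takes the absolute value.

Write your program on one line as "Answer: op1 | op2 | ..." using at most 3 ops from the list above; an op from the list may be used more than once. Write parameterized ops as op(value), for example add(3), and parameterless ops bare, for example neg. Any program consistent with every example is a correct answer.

mul(-7) | mul(5)

Check, running the answer program on each example:
  41 -> -287 -> -1435
  -12 -> 84 -> 420
  14 -> -98 -> -490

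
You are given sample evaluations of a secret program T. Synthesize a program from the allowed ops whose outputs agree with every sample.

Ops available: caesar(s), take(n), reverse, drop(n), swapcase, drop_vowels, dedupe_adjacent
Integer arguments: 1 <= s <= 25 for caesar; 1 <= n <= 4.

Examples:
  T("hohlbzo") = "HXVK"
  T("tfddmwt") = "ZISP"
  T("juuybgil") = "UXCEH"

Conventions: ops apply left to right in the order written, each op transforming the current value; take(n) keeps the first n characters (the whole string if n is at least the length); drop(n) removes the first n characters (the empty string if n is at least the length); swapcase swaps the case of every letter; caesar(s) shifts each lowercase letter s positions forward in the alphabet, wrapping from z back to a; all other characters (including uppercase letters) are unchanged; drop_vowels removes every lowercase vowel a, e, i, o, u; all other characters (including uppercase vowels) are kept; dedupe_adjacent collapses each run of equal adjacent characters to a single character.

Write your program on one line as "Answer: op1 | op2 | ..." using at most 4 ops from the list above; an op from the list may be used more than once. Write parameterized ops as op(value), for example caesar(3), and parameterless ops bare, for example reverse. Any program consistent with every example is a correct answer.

caesar(22) | drop(2) | swapcase | drop(1)

Check, running the answer program on each example:
  "hohlbzo" -> "dkdhxvk" -> "dhxvk" -> "DHXVK" -> "HXVK"
  "tfddmwt" -> "pbzzisp" -> "zzisp" -> "ZZISP" -> "ZISP"
  "juuybgil" -> "fqquxceh" -> "quxceh" -> "QUXCEH" -> "UXCEH"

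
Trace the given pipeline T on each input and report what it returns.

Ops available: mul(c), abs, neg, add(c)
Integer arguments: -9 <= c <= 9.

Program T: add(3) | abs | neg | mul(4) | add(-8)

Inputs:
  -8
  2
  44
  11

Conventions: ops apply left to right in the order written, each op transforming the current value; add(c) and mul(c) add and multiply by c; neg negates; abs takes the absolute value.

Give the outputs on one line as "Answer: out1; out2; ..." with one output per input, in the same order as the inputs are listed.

Execution, op by op:
  -8 -> -5 -> 5 -> -5 -> -20 -> -28
  2 -> 5 -> 5 -> -5 -> -20 -> -28
  44 -> 47 -> 47 -> -47 -> -188 -> -196
  11 -> 14 -> 14 -> -14 -> -56 -> -64

-28; -28; -196; -64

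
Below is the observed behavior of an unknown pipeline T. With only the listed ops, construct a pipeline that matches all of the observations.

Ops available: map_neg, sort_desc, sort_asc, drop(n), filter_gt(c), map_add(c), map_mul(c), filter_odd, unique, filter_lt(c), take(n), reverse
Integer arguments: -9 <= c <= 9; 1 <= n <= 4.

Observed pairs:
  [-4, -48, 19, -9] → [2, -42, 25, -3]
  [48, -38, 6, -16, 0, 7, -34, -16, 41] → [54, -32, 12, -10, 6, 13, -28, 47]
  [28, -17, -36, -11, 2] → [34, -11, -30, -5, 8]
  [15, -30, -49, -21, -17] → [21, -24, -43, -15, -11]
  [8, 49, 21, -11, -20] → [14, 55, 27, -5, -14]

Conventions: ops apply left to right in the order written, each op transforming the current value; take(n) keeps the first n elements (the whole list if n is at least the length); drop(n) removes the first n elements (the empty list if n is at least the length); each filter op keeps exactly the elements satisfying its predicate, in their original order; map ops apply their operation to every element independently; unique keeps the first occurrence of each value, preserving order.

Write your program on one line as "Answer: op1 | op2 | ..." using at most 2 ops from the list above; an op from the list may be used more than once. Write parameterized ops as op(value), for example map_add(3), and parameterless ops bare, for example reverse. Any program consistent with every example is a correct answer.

map_add(6) | unique

Check, running the answer program on each example:
  [-4, -48, 19, -9] -> [2, -42, 25, -3] -> [2, -42, 25, -3]
  [48, -38, 6, -16, 0, 7, -34, -16, 41] -> [54, -32, 12, -10, 6, 13, -28, -10, 47] -> [54, -32, 12, -10, 6, 13, -28, 47]
  [28, -17, -36, -11, 2] -> [34, -11, -30, -5, 8] -> [34, -11, -30, -5, 8]
  [15, -30, -49, -21, -17] -> [21, -24, -43, -15, -11] -> [21, -24, -43, -15, -11]
  [8, 49, 21, -11, -20] -> [14, 55, 27, -5, -14] -> [14, 55, 27, -5, -14]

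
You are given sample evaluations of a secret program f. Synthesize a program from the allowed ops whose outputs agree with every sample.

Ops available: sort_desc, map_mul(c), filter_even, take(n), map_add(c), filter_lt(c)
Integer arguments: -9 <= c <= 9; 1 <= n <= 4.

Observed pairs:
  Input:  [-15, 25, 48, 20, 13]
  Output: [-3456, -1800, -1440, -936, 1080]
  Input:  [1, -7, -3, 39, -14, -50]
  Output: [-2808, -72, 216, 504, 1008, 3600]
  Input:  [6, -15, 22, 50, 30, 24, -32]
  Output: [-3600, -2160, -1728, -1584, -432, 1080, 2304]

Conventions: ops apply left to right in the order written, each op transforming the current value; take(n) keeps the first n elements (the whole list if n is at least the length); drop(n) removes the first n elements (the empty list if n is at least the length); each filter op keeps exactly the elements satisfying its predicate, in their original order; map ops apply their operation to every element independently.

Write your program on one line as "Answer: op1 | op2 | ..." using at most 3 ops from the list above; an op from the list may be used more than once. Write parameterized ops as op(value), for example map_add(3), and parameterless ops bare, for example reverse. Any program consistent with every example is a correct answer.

sort_desc | map_mul(-8) | map_mul(9)

Check, running the answer program on each example:
  [-15, 25, 48, 20, 13] -> [48, 25, 20, 13, -15] -> [-384, -200, -160, -104, 120] -> [-3456, -1800, -1440, -936, 1080]
  [1, -7, -3, 39, -14, -50] -> [39, 1, -3, -7, -14, -50] -> [-312, -8, 24, 56, 112, 400] -> [-2808, -72, 216, 504, 1008, 3600]
  [6, -15, 22, 50, 30, 24, -32] -> [50, 30, 24, 22, 6, -15, -32] -> [-400, -240, -192, -176, -48, 120, 256] -> [-3600, -2160, -1728, -1584, -432, 1080, 2304]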